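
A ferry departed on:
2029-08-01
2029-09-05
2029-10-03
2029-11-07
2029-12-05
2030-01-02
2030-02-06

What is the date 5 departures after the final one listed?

All dates are Wednesdays, 35, 28, 35, 28, 28, 35 days apart.
Specifically, the 1st Wednesday of each month.
March 2030 — 1st Wednesday is 2030-03-06.
April 2030 — 1st Wednesday is 2030-04-03.
1st Wednesday of May 2030: 2030-05-01.
1st Wednesday of June 2030: 2030-06-05.
July 2030 — 1st Wednesday is 2030-07-03.

2030-07-03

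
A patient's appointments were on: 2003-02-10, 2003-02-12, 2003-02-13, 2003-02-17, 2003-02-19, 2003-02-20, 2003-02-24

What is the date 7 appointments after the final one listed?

2003-03-12

Every event lands on a Monday or Wednesday or Thursday (gaps cycle 2, 1, 4, 2, 1, 4).
So the schedule is: every Monday, Wednesday and Thursday.
Next Wednesday: 2003-02-26.
The following Thursday is 2003-02-27.
The following Monday is 2003-03-03.
The following Wednesday is 2003-03-05.
The following Thursday is 2003-03-06.
The following Monday is 2003-03-10.
Next Wednesday: 2003-03-12.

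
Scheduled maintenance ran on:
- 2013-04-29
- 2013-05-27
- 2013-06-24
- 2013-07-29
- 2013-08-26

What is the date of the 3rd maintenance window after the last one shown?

2013-11-25

All Mondays; the gaps (28, 28, 35, 28) vary with month length.
This is the last Monday of each month.
September 2013 ends with Monday 2013-09-30.
October 2013 ends with Monday 2013-10-28.
November 2013 ends with Monday 2013-11-25.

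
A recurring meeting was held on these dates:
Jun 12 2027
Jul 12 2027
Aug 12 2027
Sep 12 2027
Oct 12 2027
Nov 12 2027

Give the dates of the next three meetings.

The day-of-month is always 12 (30, 31, 31, 30, 31 days between events).
So this recurs on the 12th of each month.
December 2027: Dec 12 2027.
Next: January 2028 → Jan 12 2028.
Next: February 2028 → Feb 12 2028.

Dec 12 2027, Jan 12 2028, Feb 12 2028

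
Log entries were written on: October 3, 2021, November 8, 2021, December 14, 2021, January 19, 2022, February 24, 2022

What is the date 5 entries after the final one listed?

Gaps between consecutive events: 36, 36, 36, 36 days — a constant 36-day interval.
February 24, 2022 + 36 days = April 1, 2022.
April 1, 2022 + 36 days = May 7, 2022.
May 7, 2022 + 36 days = June 12, 2022.
June 12, 2022 + 36 days = July 18, 2022.
July 18, 2022 + 36 days = August 23, 2022.

August 23, 2022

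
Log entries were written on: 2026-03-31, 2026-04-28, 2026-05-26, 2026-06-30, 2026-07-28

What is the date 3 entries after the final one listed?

Every date is a Tuesday; gaps 28, 28, 35, 28 days.
Each is the last Tuesday of its month (at least one falls on the 29th or later, ruling out '4th Tuesday').
Last Tuesday of August 2026: 2026-08-25.
Last Tuesday of September 2026: 2026-09-29.
Last Tuesday of October 2026: 2026-10-27.

2026-10-27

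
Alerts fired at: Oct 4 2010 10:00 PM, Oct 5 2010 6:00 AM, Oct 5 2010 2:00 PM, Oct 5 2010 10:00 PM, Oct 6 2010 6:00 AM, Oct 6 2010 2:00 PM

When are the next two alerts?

The interval is a steady 8 hours (8, 8, 8, 8, 8).
Oct 6 2010 2:00 PM + 8 h = Oct 6 2010 10:00 PM.
Oct 6 2010 10:00 PM + 8 h = Oct 7 2010 6:00 AM.

Oct 6 2010 10:00 PM, Oct 7 2010 6:00 AM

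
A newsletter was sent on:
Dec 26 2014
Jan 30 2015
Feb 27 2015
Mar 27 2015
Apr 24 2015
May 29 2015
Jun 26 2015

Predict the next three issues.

These are Fridays with 35, 28, 28, 28, 35, 28-day gaps.
Each is the final Friday of its month — Jan 30 2015 is past the 28th, so '4th Friday' doesn't fit.
July 2015 ends with Friday Jul 31 2015.
Last Friday of August 2015: Aug 28 2015.
Last Friday of September 2015: Sep 25 2015.

Jul 31 2015, Aug 28 2015, Sep 25 2015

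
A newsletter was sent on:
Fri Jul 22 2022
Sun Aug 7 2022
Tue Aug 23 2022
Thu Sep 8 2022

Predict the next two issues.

Sat Sep 24 2022, Mon Oct 10 2022

Every event comes 16 days after the last (16, 16, 16).
Thu Sep 8 2022 + 16 days = Sat Sep 24 2022.
Sat Sep 24 2022 + 16 days = Mon Oct 10 2022.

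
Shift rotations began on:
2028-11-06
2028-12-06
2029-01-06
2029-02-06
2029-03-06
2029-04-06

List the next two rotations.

2029-05-06, 2029-06-06

Each date is the 6th; the gaps (30, 31, 31, 28, 31) track the month lengths.
The rule is the 6th of each month.
May 2029: 2029-05-06.
Next: June 2029 → 2029-06-06.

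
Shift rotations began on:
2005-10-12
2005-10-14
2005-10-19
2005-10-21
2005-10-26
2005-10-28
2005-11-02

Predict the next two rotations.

2005-11-04, 2005-11-09

Every event lands on a Wednesday or Friday (gaps cycle 2, 5, 2, 5, 2, 5).
So the schedule is: every Wednesday and Friday.
Next Friday: 2005-11-04.
The following Wednesday is 2005-11-09.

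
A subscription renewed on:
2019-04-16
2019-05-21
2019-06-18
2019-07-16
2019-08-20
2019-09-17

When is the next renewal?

All dates are Tuesdays, 35, 28, 28, 35, 28 days apart.
Specifically, the 3rd Tuesday of each month.
October 2019 — 3rd Tuesday is 2019-10-15.

2019-10-15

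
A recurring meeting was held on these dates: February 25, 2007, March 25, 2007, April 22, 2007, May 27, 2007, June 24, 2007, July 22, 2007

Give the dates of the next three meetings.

Gaps: 28, 28, 35, 28, 28 days — a mix of 28 and 35. Every date is a Sunday.
Each is the 4th Sunday of its month.
August 2007 — 4th Sunday is August 26, 2007.
September 2007 — 4th Sunday is September 23, 2007.
October 2007 — 4th Sunday is October 28, 2007.

August 26, 2007; September 23, 2007; October 28, 2007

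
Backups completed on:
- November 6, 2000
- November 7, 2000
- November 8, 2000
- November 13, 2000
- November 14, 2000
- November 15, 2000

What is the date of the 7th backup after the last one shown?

Every event lands on a Monday or Tuesday or Wednesday (gaps cycle 1, 1, 5, 1, 1).
So the schedule is: every Monday, Tuesday and Wednesday.
The following Monday is November 20, 2000.
Next Tuesday: November 21, 2000.
The following Wednesday is November 22, 2000.
The following Monday is November 27, 2000.
Next Tuesday: November 28, 2000.
The following Wednesday is November 29, 2000.
The following Monday is December 4, 2000.

December 4, 2000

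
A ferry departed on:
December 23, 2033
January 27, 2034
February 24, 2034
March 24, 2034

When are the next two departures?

April 28, 2034; May 26, 2034

These are Fridays at 28- or 35-day spacing (35, 28, 28).
The pattern: 4th Friday of the month.
April 2034 — 4th Friday is April 28, 2034.
May 2034 — 4th Friday is May 26, 2034.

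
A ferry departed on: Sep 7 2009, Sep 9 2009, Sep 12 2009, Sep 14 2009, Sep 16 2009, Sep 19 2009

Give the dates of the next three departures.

Gaps: 2, 3, 2, 2, 3 days — not constant, but cyclic with period 3.
The events fall on every Monday, Wednesday and Saturday.
Next Monday: Sep 21 2009.
The following Wednesday is Sep 23 2009.
The following Saturday is Sep 26 2009.

Sep 21 2009, Sep 23 2009, Sep 26 2009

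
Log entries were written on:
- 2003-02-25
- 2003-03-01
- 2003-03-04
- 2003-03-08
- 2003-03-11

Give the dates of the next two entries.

Gaps: 4, 3, 4, 3 days — not constant, but cyclic with period 2.
The events fall on every Tuesday and Saturday.
The following Saturday is 2003-03-15.
Next Tuesday: 2003-03-18.

2003-03-15, 2003-03-18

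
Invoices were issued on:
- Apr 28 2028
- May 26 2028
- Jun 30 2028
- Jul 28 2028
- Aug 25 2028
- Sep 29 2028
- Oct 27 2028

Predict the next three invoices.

These are Fridays with 28, 35, 28, 28, 35, 28-day gaps.
Each is the final Friday of its month — Jun 30 2028 is past the 28th, so '4th Friday' doesn't fit.
Last Friday of November 2028: Nov 24 2028.
December 2028 ends with Friday Dec 29 2028.
January 2029 ends with Friday Jan 26 2029.

Nov 24 2028, Dec 29 2028, Jan 26 2029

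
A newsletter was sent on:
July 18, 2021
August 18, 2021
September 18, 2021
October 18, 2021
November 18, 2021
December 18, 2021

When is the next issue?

January 18, 2022

The day-of-month is always 18 (31, 31, 30, 31, 30 days between events).
So this recurs on the 18th of each month.
Next: January 2022 → January 18, 2022.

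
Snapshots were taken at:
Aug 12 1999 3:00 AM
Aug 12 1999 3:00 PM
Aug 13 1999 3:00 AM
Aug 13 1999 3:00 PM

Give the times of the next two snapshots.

Aug 14 1999 3:00 AM, Aug 14 1999 3:00 PM

Gaps: 12, 12, 12 hours — each event is 12 hours after the previous one.
Aug 13 1999 3:00 PM + 12 h = Aug 14 1999 3:00 AM.
Aug 14 1999 3:00 AM + 12 h = Aug 14 1999 3:00 PM.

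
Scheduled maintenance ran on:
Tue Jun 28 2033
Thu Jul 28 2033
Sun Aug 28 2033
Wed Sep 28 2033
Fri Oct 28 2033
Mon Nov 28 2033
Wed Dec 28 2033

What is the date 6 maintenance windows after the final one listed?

Wed Jun 28 2034

The day-of-month is always 28 (30, 31, 31, 30, 31, 30 days between events).
So this recurs on the 28th of each month.
January 2034: Sat Jan 28 2034.
February 2034: Tue Feb 28 2034.
Next: March 2034 → Tue Mar 28 2034.
Next: April 2034 → Fri Apr 28 2034.
Next: May 2034 → Sun May 28 2034.
Next: June 2034 → Wed Jun 28 2034.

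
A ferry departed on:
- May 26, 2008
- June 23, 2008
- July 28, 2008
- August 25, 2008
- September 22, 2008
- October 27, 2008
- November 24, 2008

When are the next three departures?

All dates are Mondays, 28, 35, 28, 28, 35, 28 days apart.
Specifically, the 4th Monday of each month.
December 2008 — 4th Monday is December 22, 2008.
4th Monday of January 2009: January 26, 2009.
4th Monday of February 2009: February 23, 2009.

December 22, 2008; January 26, 2009; February 23, 2009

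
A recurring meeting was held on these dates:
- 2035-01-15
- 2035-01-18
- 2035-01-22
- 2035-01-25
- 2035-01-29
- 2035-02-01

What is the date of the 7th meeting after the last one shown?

Every event lands on a Monday or Thursday (gaps cycle 3, 4, 3, 4, 3).
So the schedule is: every Monday and Thursday.
The following Monday is 2035-02-05.
Next Thursday: 2035-02-08.
Next Monday: 2035-02-12.
The following Thursday is 2035-02-15.
Next Monday: 2035-02-19.
Next Thursday: 2035-02-22.
Next Monday: 2035-02-26.

2035-02-26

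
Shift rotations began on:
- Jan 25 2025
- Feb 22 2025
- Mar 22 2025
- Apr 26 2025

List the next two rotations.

These are Saturdays at 28- or 35-day spacing (28, 28, 35).
The pattern: 4th Saturday of the month.
May 2025 — 4th Saturday is May 24 2025.
June 2025 — 4th Saturday is Jun 28 2025.

May 24 2025, Jun 28 2025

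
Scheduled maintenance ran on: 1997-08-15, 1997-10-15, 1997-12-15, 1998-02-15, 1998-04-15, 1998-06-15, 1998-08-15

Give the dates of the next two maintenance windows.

Each date is the 15th; the gaps (61, 61, 62, 59, 61, 61) track the month lengths.
The rule is the 15th of every 2 months.
Next: October 1998 → 1998-10-15.
December 1998: 1998-12-15.

1998-10-15, 1998-12-15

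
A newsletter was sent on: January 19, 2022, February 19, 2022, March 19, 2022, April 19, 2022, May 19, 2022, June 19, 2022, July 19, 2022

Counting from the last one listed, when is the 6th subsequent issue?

Gaps: 31, 28, 31, 30, 31, 30 days — not constant. Every event is on the 19th of the month.
Pattern: the 19th of each month.
August 2022: August 19, 2022.
Next: September 2022 → September 19, 2022.
October 2022: October 19, 2022.
Next: November 2022 → November 19, 2022.
Next: December 2022 → December 19, 2022.
January 2023: January 19, 2023.

January 19, 2023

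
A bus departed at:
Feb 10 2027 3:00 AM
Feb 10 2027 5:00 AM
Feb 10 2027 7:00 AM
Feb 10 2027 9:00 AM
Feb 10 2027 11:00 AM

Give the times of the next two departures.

Gaps: 2, 2, 2, 2 hours — each event is 2 hours after the previous one.
Feb 10 2027 11:00 AM + 2 h = Feb 10 2027 1:00 PM.
Feb 10 2027 1:00 PM + 2 h = Feb 10 2027 3:00 PM.

Feb 10 2027 1:00 PM, Feb 10 2027 3:00 PM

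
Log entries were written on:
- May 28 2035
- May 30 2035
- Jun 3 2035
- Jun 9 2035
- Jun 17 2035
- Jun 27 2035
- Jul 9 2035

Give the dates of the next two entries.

Intervals are 2, 4, 6, 8, 10, 12 days — an arithmetic progression with common difference 2.
Next gap: 14 days. Jul 9 2035 + 14 days = Jul 23 2035.
Next gap: 16 days. Jul 23 2035 + 16 days = Aug 8 2035.

Jul 23 2035, Aug 8 2035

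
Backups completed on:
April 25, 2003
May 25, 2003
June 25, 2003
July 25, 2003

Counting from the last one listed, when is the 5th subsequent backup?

December 25, 2003

The day-of-month is always 25 (30, 31, 30 days between events).
So this recurs on the 25th of each month.
Next: August 2003 → August 25, 2003.
September 2003: September 25, 2003.
Next: October 2003 → October 25, 2003.
Next: November 2003 → November 25, 2003.
Next: December 2003 → December 25, 2003.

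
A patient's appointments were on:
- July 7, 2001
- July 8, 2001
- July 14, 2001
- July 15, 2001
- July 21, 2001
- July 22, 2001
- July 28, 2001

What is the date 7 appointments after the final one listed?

Gaps: 1, 6, 1, 6, 1, 6 days — not constant, but cyclic with period 2.
The events fall on every Saturday and Sunday.
The following Sunday is July 29, 2001.
The following Saturday is August 4, 2001.
The following Sunday is August 5, 2001.
Next Saturday: August 11, 2001.
The following Sunday is August 12, 2001.
Next Saturday: August 18, 2001.
Next Sunday: August 19, 2001.

August 19, 2001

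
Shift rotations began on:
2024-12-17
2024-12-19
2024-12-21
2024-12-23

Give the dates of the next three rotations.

The spacing is 2, 2, 2 days — always 2 days.
2024-12-23 + 2 days = 2024-12-25.
2024-12-25 + 2 days = 2024-12-27.
2024-12-27 + 2 days = 2024-12-29.

2024-12-25, 2024-12-27, 2024-12-29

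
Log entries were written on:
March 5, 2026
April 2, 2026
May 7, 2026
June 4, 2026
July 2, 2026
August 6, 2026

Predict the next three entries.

All dates are Thursdays, 28, 35, 28, 28, 35 days apart.
Specifically, the 1st Thursday of each month.
September 2026 — 1st Thursday is September 3, 2026.
1st Thursday of October 2026: October 1, 2026.
1st Thursday of November 2026: November 5, 2026.

September 3, 2026; October 1, 2026; November 5, 2026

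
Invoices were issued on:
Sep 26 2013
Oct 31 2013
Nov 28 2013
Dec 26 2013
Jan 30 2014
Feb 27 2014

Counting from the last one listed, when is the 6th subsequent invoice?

Aug 28 2014

Every date is a Thursday; gaps 35, 28, 28, 35, 28 days.
Each is the last Thursday of its month (at least one falls on the 29th or later, ruling out '4th Thursday').
Last Thursday of March 2014: Mar 27 2014.
April 2014 ends with Thursday Apr 24 2014.
Last Thursday of May 2014: May 29 2014.
June 2014 ends with Thursday Jun 26 2014.
Last Thursday of July 2014: Jul 31 2014.
Last Thursday of August 2014: Aug 28 2014.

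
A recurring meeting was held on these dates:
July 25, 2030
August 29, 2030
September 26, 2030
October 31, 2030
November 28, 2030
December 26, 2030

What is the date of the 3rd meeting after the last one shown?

Every date is a Thursday; gaps 35, 28, 35, 28, 28 days.
Each is the last Thursday of its month (at least one falls on the 29th or later, ruling out '4th Thursday').
January 2031 ends with Thursday January 30, 2031.
February 2031 ends with Thursday February 27, 2031.
Last Thursday of March 2031: March 27, 2031.

March 27, 2031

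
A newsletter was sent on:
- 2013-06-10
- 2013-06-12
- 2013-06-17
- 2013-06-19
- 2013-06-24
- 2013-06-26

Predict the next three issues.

Every event lands on a Monday or Wednesday (gaps cycle 2, 5, 2, 5, 2).
So the schedule is: every Monday and Wednesday.
Next Monday: 2013-07-01.
Next Wednesday: 2013-07-03.
The following Monday is 2013-07-08.

2013-07-01, 2013-07-03, 2013-07-08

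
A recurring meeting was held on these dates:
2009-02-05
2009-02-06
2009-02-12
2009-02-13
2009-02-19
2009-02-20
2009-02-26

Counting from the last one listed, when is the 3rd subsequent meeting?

The gap pattern 1, 6, 1, 6, 1, 6 repeats every 2 events.
These are the Thursdays and Fridays of each week.
The following Friday is 2009-02-27.
Next Thursday: 2009-03-05.
Next Friday: 2009-03-06.

2009-03-06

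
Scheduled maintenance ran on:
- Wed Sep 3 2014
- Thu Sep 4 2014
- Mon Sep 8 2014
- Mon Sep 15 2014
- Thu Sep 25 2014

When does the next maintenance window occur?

Wed Oct 8 2014

The spacing grows by 3 each time: 1, 4, 7, 10 days.
Next gap: 13 days. Thu Sep 25 2014 + 13 days = Wed Oct 8 2014.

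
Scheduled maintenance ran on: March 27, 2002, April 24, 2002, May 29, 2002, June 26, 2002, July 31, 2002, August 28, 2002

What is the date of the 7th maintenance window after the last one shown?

March 26, 2003

Every date is a Wednesday; gaps 28, 35, 28, 35, 28 days.
Each is the last Wednesday of its month (at least one falls on the 29th or later, ruling out '4th Wednesday').
Last Wednesday of September 2002: September 25, 2002.
October 2002 ends with Wednesday October 30, 2002.
Last Wednesday of November 2002: November 27, 2002.
December 2002 ends with Wednesday December 25, 2002.
Last Wednesday of January 2003: January 29, 2003.
February 2003 ends with Wednesday February 26, 2003.
Last Wednesday of March 2003: March 26, 2003.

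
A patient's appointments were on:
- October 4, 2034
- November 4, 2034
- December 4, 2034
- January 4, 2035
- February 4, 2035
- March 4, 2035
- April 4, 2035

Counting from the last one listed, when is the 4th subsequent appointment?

Gaps: 31, 30, 31, 31, 28, 31 days — not constant. Every event is on the 4th of the month.
Pattern: the 4th of each month.
Next: May 2035 → May 4, 2035.
Next: June 2035 → June 4, 2035.
Next: July 2035 → July 4, 2035.
Next: August 2035 → August 4, 2035.

August 4, 2035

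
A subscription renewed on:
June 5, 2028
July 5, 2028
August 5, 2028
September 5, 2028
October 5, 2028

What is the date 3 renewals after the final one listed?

Each date is the 5th; the gaps (30, 31, 31, 30) track the month lengths.
The rule is the 5th of each month.
Next: November 2028 → November 5, 2028.
December 2028: December 5, 2028.
January 2029: January 5, 2029.

January 5, 2029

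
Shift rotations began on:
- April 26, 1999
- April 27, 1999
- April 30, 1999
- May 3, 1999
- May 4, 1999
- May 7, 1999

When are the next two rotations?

Gaps: 1, 3, 3, 1, 3 days — not constant, but cyclic with period 3.
The events fall on every Monday, Tuesday and Friday.
The following Monday is May 10, 1999.
Next Tuesday: May 11, 1999.

May 10, 1999; May 11, 1999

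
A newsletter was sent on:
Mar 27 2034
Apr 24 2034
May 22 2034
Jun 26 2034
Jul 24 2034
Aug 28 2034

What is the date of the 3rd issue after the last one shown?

These are Mondays at 28- or 35-day spacing (28, 28, 35, 28, 35).
The pattern: 4th Monday of the month.
September 2034 — 4th Monday is Sep 25 2034.
4th Monday of October 2034: Oct 23 2034.
4th Monday of November 2034: Nov 27 2034.

Nov 27 2034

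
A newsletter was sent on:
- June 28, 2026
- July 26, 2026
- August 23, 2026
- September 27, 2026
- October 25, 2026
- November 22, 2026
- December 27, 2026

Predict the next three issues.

January 24, 2027; February 28, 2027; March 28, 2027

These are Sundays at 28- or 35-day spacing (28, 28, 35, 28, 28, 35).
The pattern: 4th Sunday of the month.
4th Sunday of January 2027: January 24, 2027.
4th Sunday of February 2027: February 28, 2027.
March 2027 — 4th Sunday is March 28, 2027.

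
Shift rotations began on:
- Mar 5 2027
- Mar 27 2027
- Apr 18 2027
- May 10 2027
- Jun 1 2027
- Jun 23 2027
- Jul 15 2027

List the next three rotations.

Aug 6 2027, Aug 28 2027, Sep 19 2027

Every event comes 22 days after the last (22, 22, 22, 22, 22, 22).
Jul 15 2027 + 22 days = Aug 6 2027.
Aug 6 2027 + 22 days = Aug 28 2027.
Aug 28 2027 + 22 days = Sep 19 2027.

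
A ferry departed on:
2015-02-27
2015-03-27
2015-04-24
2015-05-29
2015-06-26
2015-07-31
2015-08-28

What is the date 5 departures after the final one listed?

2016-01-29

These are Fridays with 28, 28, 35, 28, 35, 28-day gaps.
Each is the final Friday of its month — 2015-05-29 is past the 28th, so '4th Friday' doesn't fit.
September 2015 ends with Friday 2015-09-25.
Last Friday of October 2015: 2015-10-30.
Last Friday of November 2015: 2015-11-27.
Last Friday of December 2015: 2015-12-25.
Last Friday of January 2016: 2016-01-29.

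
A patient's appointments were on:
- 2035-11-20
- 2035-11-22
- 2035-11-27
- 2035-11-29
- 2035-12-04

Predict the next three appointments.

2035-12-06, 2035-12-11, 2035-12-13

Every event lands on a Tuesday or Thursday (gaps cycle 2, 5, 2, 5).
So the schedule is: every Tuesday and Thursday.
Next Thursday: 2035-12-06.
Next Tuesday: 2035-12-11.
The following Thursday is 2035-12-13.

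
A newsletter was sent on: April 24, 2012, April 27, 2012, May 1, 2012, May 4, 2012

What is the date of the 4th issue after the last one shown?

The gap pattern 3, 4, 3 repeats every 2 events.
These are the Tuesdays and Fridays of each week.
Next Tuesday: May 8, 2012.
The following Friday is May 11, 2012.
The following Tuesday is May 15, 2012.
The following Friday is May 18, 2012.

May 18, 2012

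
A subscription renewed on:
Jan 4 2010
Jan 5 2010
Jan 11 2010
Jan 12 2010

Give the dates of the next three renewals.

Jan 18 2010, Jan 19 2010, Jan 25 2010

Gaps: 1, 6, 1 days — not constant, but cyclic with period 2.
The events fall on every Monday and Tuesday.
Next Monday: Jan 18 2010.
Next Tuesday: Jan 19 2010.
Next Monday: Jan 25 2010.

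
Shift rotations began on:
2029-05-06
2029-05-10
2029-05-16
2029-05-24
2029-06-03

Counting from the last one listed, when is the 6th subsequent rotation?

Gaps: 4, 6, 8, 10 days — each gap is 2 larger than the previous one.
Next gap: 12 days. 2029-06-03 + 12 days = 2029-06-15.
Next gap: 14 days. 2029-06-15 + 14 days = 2029-06-29.
Next gap: 16 days. 2029-06-29 + 16 days = 2029-07-15.
Next gap: 18 days. 2029-07-15 + 18 days = 2029-08-02.
Next gap: 20 days. 2029-08-02 + 20 days = 2029-08-22.
Next gap: 22 days. 2029-08-22 + 22 days = 2029-09-13.

2029-09-13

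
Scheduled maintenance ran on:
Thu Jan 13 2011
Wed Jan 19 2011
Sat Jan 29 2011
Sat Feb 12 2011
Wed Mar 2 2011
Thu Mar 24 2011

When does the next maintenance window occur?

Intervals are 6, 10, 14, 18, 22 days — an arithmetic progression with common difference 4.
Next gap: 26 days. Thu Mar 24 2011 + 26 days = Tue Apr 19 2011.

Tue Apr 19 2011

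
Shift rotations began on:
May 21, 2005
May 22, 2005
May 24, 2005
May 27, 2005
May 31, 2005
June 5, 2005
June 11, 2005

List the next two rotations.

June 18, 2005; June 26, 2005

Intervals are 1, 2, 3, 4, 5, 6 days — an arithmetic progression with common difference 1.
Next gap: 7 days. June 11, 2005 + 7 days = June 18, 2005.
Next gap: 8 days. June 18, 2005 + 8 days = June 26, 2005.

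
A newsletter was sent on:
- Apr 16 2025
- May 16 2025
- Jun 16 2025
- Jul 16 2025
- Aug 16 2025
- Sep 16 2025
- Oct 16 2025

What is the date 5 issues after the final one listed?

Mar 16 2026

The day-of-month is always 16 (30, 31, 30, 31, 31, 30 days between events).
So this recurs on the 16th of each month.
November 2025: Nov 16 2025.
December 2025: Dec 16 2025.
Next: January 2026 → Jan 16 2026.
February 2026: Feb 16 2026.
Next: March 2026 → Mar 16 2026.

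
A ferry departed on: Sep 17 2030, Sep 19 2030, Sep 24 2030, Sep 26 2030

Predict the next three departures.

Every event lands on a Tuesday or Thursday (gaps cycle 2, 5, 2).
So the schedule is: every Tuesday and Thursday.
Next Tuesday: Oct 1 2030.
The following Thursday is Oct 3 2030.
The following Tuesday is Oct 8 2030.

Oct 1 2030, Oct 3 2030, Oct 8 2030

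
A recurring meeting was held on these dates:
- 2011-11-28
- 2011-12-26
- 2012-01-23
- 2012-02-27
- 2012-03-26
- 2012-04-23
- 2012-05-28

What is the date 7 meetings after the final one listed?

These are Mondays at 28- or 35-day spacing (28, 28, 35, 28, 28, 35).
The pattern: 4th Monday of the month.
June 2012 — 4th Monday is 2012-06-25.
July 2012 — 4th Monday is 2012-07-23.
4th Monday of August 2012: 2012-08-27.
September 2012 — 4th Monday is 2012-09-24.
October 2012 — 4th Monday is 2012-10-22.
November 2012 — 4th Monday is 2012-11-26.
December 2012 — 4th Monday is 2012-12-24.

2012-12-24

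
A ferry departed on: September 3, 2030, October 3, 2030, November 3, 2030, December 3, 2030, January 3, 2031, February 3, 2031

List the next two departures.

March 3, 2031; April 3, 2031

The day-of-month is always 3 (30, 31, 30, 31, 31 days between events).
So this recurs on the 3rd of each month.
Next: March 2031 → March 3, 2031.
April 2031: April 3, 2031.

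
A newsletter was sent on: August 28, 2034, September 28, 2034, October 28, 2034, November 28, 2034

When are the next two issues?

Gaps: 31, 30, 31 days — not constant. Every event is on the 28th of the month.
Pattern: the 28th of each month.
December 2034: December 28, 2034.
January 2035: January 28, 2035.

December 28, 2034; January 28, 2035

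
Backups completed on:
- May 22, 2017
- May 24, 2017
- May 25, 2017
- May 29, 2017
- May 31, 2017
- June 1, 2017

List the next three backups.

June 5, 2017; June 7, 2017; June 8, 2017

Gaps: 2, 1, 4, 2, 1 days — not constant, but cyclic with period 3.
The events fall on every Monday, Wednesday and Thursday.
Next Monday: June 5, 2017.
Next Wednesday: June 7, 2017.
The following Thursday is June 8, 2017.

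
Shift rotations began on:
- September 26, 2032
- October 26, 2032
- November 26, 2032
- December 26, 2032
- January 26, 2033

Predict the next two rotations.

Each date is the 26th; the gaps (30, 31, 30, 31) track the month lengths.
The rule is the 26th of each month.
February 2033: February 26, 2033.
Next: March 2033 → March 26, 2033.

February 26, 2033; March 26, 2033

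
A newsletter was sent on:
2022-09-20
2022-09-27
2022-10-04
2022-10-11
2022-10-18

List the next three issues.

Every event comes 7 days after the last (7, 7, 7, 7).
2022-10-18 + 7 days = 2022-10-25.
2022-10-25 + 7 days = 2022-11-01.
2022-11-01 + 7 days = 2022-11-08.

2022-10-25, 2022-11-01, 2022-11-08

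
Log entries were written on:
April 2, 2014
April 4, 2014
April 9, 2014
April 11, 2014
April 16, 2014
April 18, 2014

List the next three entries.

April 23, 2014; April 25, 2014; April 30, 2014

Gaps: 2, 5, 2, 5, 2 days — not constant, but cyclic with period 2.
The events fall on every Wednesday and Friday.
The following Wednesday is April 23, 2014.
The following Friday is April 25, 2014.
Next Wednesday: April 30, 2014.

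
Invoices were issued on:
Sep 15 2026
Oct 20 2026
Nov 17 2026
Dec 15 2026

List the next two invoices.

Jan 19 2027, Feb 16 2027

These are Tuesdays at 28- or 35-day spacing (35, 28, 28).
The pattern: 3rd Tuesday of the month.
January 2027 — 3rd Tuesday is Jan 19 2027.
3rd Tuesday of February 2027: Feb 16 2027.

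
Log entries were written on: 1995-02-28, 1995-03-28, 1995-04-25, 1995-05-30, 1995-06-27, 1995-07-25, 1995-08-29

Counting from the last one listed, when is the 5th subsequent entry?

Every date is a Tuesday; gaps 28, 28, 35, 28, 28, 35 days.
Each is the last Tuesday of its month (at least one falls on the 29th or later, ruling out '4th Tuesday').
September 1995 ends with Tuesday 1995-09-26.
October 1995 ends with Tuesday 1995-10-31.
November 1995 ends with Tuesday 1995-11-28.
Last Tuesday of December 1995: 1995-12-26.
January 1996 ends with Tuesday 1996-01-30.

1996-01-30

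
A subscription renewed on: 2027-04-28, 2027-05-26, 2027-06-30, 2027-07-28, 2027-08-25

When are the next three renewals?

2027-09-29, 2027-10-27, 2027-11-24

All Wednesdays; the gaps (28, 35, 28, 28) vary with month length.
This is the last Wednesday of each month.
Last Wednesday of September 2027: 2027-09-29.
October 2027 ends with Wednesday 2027-10-27.
November 2027 ends with Wednesday 2027-11-24.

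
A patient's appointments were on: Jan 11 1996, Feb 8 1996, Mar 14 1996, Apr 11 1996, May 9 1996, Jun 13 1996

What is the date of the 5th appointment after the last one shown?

Gaps: 28, 35, 28, 28, 35 days — a mix of 28 and 35. Every date is a Thursday.
Each is the 2nd Thursday of its month.
2nd Thursday of July 1996: Jul 11 1996.
August 1996 — 2nd Thursday is Aug 8 1996.
September 1996 — 2nd Thursday is Sep 12 1996.
October 1996 — 2nd Thursday is Oct 10 1996.
November 1996 — 2nd Thursday is Nov 14 1996.

Nov 14 1996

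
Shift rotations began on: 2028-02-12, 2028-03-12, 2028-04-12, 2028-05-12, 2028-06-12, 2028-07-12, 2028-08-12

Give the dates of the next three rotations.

2028-09-12, 2028-10-12, 2028-11-12

Gaps: 29, 31, 30, 31, 30, 31 days — not constant. Every event is on the 12th of the month.
Pattern: the 12th of each month.
September 2028: 2028-09-12.
Next: October 2028 → 2028-10-12.
November 2028: 2028-11-12.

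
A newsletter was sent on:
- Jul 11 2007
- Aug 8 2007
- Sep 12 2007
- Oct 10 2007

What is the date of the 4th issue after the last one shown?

Feb 13 2008

All dates are Wednesdays, 28, 35, 28 days apart.
Specifically, the 2nd Wednesday of each month.
November 2007 — 2nd Wednesday is Nov 14 2007.
2nd Wednesday of December 2007: Dec 12 2007.
January 2008 — 2nd Wednesday is Jan 9 2008.
February 2008 — 2nd Wednesday is Feb 13 2008.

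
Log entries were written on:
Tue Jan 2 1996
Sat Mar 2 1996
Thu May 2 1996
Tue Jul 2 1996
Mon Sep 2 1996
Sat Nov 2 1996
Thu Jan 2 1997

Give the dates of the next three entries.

Each date is the 2nd; the gaps (60, 61, 61, 62, 61, 61) track the month lengths.
The rule is the 2nd of every 2 months.
March 1997: Sun Mar 2 1997.
May 1997: Fri May 2 1997.
July 1997: Wed Jul 2 1997.

Sun Mar 2 1997, Fri May 2 1997, Wed Jul 2 1997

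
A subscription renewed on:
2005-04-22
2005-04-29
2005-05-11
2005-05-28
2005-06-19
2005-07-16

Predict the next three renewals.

2005-08-17, 2005-09-23, 2005-11-04

The spacing grows by 5 each time: 7, 12, 17, 22, 27 days.
Next gap: 32 days. 2005-07-16 + 32 days = 2005-08-17.
Next gap: 37 days. 2005-08-17 + 37 days = 2005-09-23.
Next gap: 42 days. 2005-09-23 + 42 days = 2005-11-04.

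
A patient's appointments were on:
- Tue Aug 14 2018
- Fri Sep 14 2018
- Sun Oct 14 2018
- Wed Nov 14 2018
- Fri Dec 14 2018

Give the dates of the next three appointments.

The day-of-month is always 14 (31, 30, 31, 30 days between events).
So this recurs on the 14th of each month.
January 2019: Mon Jan 14 2019.
Next: February 2019 → Thu Feb 14 2019.
March 2019: Thu Mar 14 2019.

Mon Jan 14 2019, Thu Feb 14 2019, Thu Mar 14 2019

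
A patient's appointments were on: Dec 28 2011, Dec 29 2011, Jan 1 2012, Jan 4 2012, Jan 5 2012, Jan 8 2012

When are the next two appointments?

The gap pattern 1, 3, 3, 1, 3 repeats every 3 events.
These are the Wednesdays, Thursdays and Sundays of each week.
The following Wednesday is Jan 11 2012.
Next Thursday: Jan 12 2012.

Jan 11 2012, Jan 12 2012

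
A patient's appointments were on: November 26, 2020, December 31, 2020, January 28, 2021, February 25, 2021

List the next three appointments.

March 25, 2021; April 29, 2021; May 27, 2021

All Thursdays; the gaps (35, 28, 28) vary with month length.
This is the last Thursday of each month.
Last Thursday of March 2021: March 25, 2021.
Last Thursday of April 2021: April 29, 2021.
Last Thursday of May 2021: May 27, 2021.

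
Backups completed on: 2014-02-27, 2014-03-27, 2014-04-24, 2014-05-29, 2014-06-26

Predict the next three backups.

2014-07-31, 2014-08-28, 2014-09-25

These are Thursdays with 28, 28, 35, 28-day gaps.
Each is the final Thursday of its month — 2014-05-29 is past the 28th, so '4th Thursday' doesn't fit.
Last Thursday of July 2014: 2014-07-31.
August 2014 ends with Thursday 2014-08-28.
September 2014 ends with Thursday 2014-09-25.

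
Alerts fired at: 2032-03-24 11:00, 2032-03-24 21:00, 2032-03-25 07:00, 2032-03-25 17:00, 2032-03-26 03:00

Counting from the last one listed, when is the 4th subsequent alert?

Gaps: 10, 10, 10, 10 hours — each event is 10 hours after the previous one.
2032-03-26 03:00 + 10 h = 2032-03-26 13:00.
2032-03-26 13:00 + 10 h = 2032-03-26 23:00.
2032-03-26 23:00 + 10 h = 2032-03-27 09:00.
2032-03-27 09:00 + 10 h = 2032-03-27 19:00.

2032-03-27 19:00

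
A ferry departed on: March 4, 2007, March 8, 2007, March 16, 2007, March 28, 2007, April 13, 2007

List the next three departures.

Gaps: 4, 8, 12, 16 days — each gap is 4 larger than the previous one.
Next gap: 20 days. April 13, 2007 + 20 days = May 3, 2007.
Next gap: 24 days. May 3, 2007 + 24 days = May 27, 2007.
Next gap: 28 days. May 27, 2007 + 28 days = June 24, 2007.

May 3, 2007; May 27, 2007; June 24, 2007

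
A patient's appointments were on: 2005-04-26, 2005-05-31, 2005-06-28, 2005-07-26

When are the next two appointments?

Every date is a Tuesday; gaps 35, 28, 28 days.
Each is the last Tuesday of its month (at least one falls on the 29th or later, ruling out '4th Tuesday').
August 2005 ends with Tuesday 2005-08-30.
Last Tuesday of September 2005: 2005-09-27.

2005-08-30, 2005-09-27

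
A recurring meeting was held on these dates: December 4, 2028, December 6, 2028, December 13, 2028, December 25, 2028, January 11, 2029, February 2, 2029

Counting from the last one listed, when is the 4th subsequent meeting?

June 20, 2029

Intervals are 2, 7, 12, 17, 22 days — an arithmetic progression with common difference 5.
Next gap: 27 days. February 2, 2029 + 27 days = March 1, 2029.
Next gap: 32 days. March 1, 2029 + 32 days = April 2, 2029.
Next gap: 37 days. April 2, 2029 + 37 days = May 9, 2029.
Next gap: 42 days. May 9, 2029 + 42 days = June 20, 2029.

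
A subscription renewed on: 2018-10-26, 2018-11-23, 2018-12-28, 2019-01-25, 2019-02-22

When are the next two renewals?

These are Fridays at 28- or 35-day spacing (28, 35, 28, 28).
The pattern: 4th Friday of the month.
March 2019 — 4th Friday is 2019-03-22.
4th Friday of April 2019: 2019-04-26.

2019-03-22, 2019-04-26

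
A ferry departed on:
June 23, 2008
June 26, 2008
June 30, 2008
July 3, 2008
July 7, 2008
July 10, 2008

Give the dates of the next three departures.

July 14, 2008; July 17, 2008; July 21, 2008

The gap pattern 3, 4, 3, 4, 3 repeats every 2 events.
These are the Mondays and Thursdays of each week.
Next Monday: July 14, 2008.
The following Thursday is July 17, 2008.
The following Monday is July 21, 2008.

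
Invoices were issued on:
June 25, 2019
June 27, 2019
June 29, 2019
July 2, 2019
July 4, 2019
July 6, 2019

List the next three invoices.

July 9, 2019; July 11, 2019; July 13, 2019

Every event lands on a Tuesday or Thursday or Saturday (gaps cycle 2, 2, 3, 2, 2).
So the schedule is: every Tuesday, Thursday and Saturday.
Next Tuesday: July 9, 2019.
Next Thursday: July 11, 2019.
The following Saturday is July 13, 2019.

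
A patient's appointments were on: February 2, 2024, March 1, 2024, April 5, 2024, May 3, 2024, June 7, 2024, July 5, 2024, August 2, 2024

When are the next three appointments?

These are Fridays at 28- or 35-day spacing (28, 35, 28, 35, 28, 28).
The pattern: 1st Friday of the month.
1st Friday of September 2024: September 6, 2024.
October 2024 — 1st Friday is October 4, 2024.
1st Friday of November 2024: November 1, 2024.

September 6, 2024; October 4, 2024; November 1, 2024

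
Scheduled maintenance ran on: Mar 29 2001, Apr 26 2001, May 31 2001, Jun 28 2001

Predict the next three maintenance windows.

All Thursdays; the gaps (28, 35, 28) vary with month length.
This is the last Thursday of each month.
Last Thursday of July 2001: Jul 26 2001.
August 2001 ends with Thursday Aug 30 2001.
September 2001 ends with Thursday Sep 27 2001.

Jul 26 2001, Aug 30 2001, Sep 27 2001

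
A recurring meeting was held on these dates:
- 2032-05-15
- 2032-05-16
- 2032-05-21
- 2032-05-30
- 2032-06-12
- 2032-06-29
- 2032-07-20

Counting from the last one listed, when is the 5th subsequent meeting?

2033-01-01

Gaps: 1, 5, 9, 13, 17, 21 days — each gap is 4 larger than the previous one.
Next gap: 25 days. 2032-07-20 + 25 days = 2032-08-14.
Next gap: 29 days. 2032-08-14 + 29 days = 2032-09-12.
Next gap: 33 days. 2032-09-12 + 33 days = 2032-10-15.
Next gap: 37 days. 2032-10-15 + 37 days = 2032-11-21.
Next gap: 41 days. 2032-11-21 + 41 days = 2033-01-01.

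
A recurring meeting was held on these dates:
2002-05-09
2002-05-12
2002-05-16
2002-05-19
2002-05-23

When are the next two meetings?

Every event lands on a Thursday or Sunday (gaps cycle 3, 4, 3, 4).
So the schedule is: every Thursday and Sunday.
Next Sunday: 2002-05-26.
Next Thursday: 2002-05-30.

2002-05-26, 2002-05-30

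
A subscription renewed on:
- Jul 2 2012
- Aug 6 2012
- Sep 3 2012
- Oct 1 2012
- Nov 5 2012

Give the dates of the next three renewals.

Dec 3 2012, Jan 7 2013, Feb 4 2013

All dates are Mondays, 35, 28, 28, 35 days apart.
Specifically, the 1st Monday of each month.
1st Monday of December 2012: Dec 3 2012.
January 2013 — 1st Monday is Jan 7 2013.
February 2013 — 1st Monday is Feb 4 2013.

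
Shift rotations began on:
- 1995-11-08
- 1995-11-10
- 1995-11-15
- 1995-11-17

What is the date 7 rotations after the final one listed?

1995-12-13

Gaps: 2, 5, 2 days — not constant, but cyclic with period 2.
The events fall on every Wednesday and Friday.
Next Wednesday: 1995-11-22.
The following Friday is 1995-11-24.
The following Wednesday is 1995-11-29.
Next Friday: 1995-12-01.
Next Wednesday: 1995-12-06.
The following Friday is 1995-12-08.
Next Wednesday: 1995-12-13.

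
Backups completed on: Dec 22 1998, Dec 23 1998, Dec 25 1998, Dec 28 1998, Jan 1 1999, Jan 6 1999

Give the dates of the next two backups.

Gaps: 1, 2, 3, 4, 5 days — each gap is 1 larger than the previous one.
Next gap: 6 days. Jan 6 1999 + 6 days = Jan 12 1999.
Next gap: 7 days. Jan 12 1999 + 7 days = Jan 19 1999.

Jan 12 1999, Jan 19 1999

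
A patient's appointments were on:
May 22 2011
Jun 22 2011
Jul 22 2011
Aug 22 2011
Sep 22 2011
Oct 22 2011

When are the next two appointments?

The day-of-month is always 22 (31, 30, 31, 31, 30 days between events).
So this recurs on the 22nd of each month.
November 2011: Nov 22 2011.
Next: December 2011 → Dec 22 2011.

Nov 22 2011, Dec 22 2011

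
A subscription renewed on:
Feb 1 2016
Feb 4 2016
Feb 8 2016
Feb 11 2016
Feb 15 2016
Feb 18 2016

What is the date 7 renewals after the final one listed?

Mar 14 2016

Every event lands on a Monday or Thursday (gaps cycle 3, 4, 3, 4, 3).
So the schedule is: every Monday and Thursday.
The following Monday is Feb 22 2016.
The following Thursday is Feb 25 2016.
The following Monday is Feb 29 2016.
The following Thursday is Mar 3 2016.
Next Monday: Mar 7 2016.
Next Thursday: Mar 10 2016.
Next Monday: Mar 14 2016.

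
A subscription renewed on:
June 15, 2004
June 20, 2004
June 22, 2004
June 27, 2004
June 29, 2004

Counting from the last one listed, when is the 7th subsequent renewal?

July 25, 2004

Every event lands on a Tuesday or Sunday (gaps cycle 5, 2, 5, 2).
So the schedule is: every Tuesday and Sunday.
The following Sunday is July 4, 2004.
The following Tuesday is July 6, 2004.
The following Sunday is July 11, 2004.
The following Tuesday is July 13, 2004.
Next Sunday: July 18, 2004.
The following Tuesday is July 20, 2004.
Next Sunday: July 25, 2004.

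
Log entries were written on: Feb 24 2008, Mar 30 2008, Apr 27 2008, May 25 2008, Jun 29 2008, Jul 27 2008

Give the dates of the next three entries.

Aug 31 2008, Sep 28 2008, Oct 26 2008

Every date is a Sunday; gaps 35, 28, 28, 35, 28 days.
Each is the last Sunday of its month (at least one falls on the 29th or later, ruling out '4th Sunday').
August 2008 ends with Sunday Aug 31 2008.
Last Sunday of September 2008: Sep 28 2008.
Last Sunday of October 2008: Oct 26 2008.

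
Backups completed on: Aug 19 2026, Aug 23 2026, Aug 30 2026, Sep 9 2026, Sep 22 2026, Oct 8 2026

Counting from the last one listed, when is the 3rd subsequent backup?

The spacing grows by 3 each time: 4, 7, 10, 13, 16 days.
Next gap: 19 days. Oct 8 2026 + 19 days = Oct 27 2026.
Next gap: 22 days. Oct 27 2026 + 22 days = Nov 18 2026.
Next gap: 25 days. Nov 18 2026 + 25 days = Dec 13 2026.

Dec 13 2026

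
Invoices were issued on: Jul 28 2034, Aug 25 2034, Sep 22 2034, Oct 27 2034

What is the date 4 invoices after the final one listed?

All dates are Fridays, 28, 28, 35 days apart.
Specifically, the 4th Friday of each month.
4th Friday of November 2034: Nov 24 2034.
December 2034 — 4th Friday is Dec 22 2034.
4th Friday of January 2035: Jan 26 2035.
February 2035 — 4th Friday is Feb 23 2035.

Feb 23 2035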